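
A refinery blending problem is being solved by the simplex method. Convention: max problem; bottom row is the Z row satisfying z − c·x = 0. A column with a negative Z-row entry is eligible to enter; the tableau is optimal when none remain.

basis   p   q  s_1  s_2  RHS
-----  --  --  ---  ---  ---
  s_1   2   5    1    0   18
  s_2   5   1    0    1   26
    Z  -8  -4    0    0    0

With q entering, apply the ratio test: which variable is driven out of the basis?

Column q entries and ratios — s_1: 18/5 = 18/5; s_2: 26/1 = 26.
Smallest ratio is 18/5 in the row of s_1, so s_1 leaves.

s_1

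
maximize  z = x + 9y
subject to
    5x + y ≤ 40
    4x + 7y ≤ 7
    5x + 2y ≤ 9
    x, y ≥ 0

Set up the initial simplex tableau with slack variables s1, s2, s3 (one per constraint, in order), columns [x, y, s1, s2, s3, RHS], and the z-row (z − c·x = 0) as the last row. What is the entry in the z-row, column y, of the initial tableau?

-9

The z-row carries the negated objective coefficients: the y entry is -9.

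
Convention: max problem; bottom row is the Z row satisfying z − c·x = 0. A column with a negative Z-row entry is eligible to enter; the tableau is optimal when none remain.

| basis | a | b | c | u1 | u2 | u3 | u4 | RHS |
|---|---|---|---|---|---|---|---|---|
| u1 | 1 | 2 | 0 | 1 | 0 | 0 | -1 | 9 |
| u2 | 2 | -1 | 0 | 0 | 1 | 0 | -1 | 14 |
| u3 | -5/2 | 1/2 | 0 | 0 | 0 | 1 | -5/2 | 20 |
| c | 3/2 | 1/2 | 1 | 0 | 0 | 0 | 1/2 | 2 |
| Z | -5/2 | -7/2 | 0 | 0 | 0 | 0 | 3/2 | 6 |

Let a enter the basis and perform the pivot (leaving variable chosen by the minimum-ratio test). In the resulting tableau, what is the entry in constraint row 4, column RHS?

4/3

Ratio test on column a — row 1: 9/1 = 9; row 2: 14/2 = 7; row 3: entry -5/2 ≤ 0; row 4: 2/(3/2) = 4/3. Minimum is 4/3 at row 4 (c leaves); pivot element 3/2.
Divide row 4 by 3/2; eliminate column a from the other rows.
In the new row 4, the RHS entry is the old entry divided by the pivot: 2/(3/2) = 4/3.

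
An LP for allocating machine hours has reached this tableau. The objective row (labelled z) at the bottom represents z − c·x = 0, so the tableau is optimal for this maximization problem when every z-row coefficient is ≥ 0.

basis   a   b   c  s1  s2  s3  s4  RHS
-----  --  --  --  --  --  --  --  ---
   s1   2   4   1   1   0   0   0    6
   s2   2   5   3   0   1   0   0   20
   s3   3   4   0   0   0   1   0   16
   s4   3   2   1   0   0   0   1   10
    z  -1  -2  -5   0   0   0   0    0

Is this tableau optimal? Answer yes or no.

no

The z-row has a negative entry -5 in column c, so it is not optimal.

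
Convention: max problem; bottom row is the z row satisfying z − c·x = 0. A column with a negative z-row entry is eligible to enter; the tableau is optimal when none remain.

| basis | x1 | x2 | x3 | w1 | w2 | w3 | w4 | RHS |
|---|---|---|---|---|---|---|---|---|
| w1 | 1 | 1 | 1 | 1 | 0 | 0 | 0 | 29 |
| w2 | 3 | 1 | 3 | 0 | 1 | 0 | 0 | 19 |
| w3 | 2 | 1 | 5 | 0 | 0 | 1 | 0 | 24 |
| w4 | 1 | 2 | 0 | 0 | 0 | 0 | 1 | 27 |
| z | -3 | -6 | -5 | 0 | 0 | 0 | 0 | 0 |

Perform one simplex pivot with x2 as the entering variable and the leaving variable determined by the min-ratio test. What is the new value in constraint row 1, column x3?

Ratio test on column x2 — row 1: 29/1 = 29; row 2: 19/1 = 19; row 3: 24/1 = 24; row 4: 27/2 = 27/2. Minimum is 27/2 at row 4 (w4 leaves); pivot element 2.
Divide row 4 by 2; eliminate column x2 from the other rows.
Row 1 update in column x3: 1 − 1·0 = 1.

1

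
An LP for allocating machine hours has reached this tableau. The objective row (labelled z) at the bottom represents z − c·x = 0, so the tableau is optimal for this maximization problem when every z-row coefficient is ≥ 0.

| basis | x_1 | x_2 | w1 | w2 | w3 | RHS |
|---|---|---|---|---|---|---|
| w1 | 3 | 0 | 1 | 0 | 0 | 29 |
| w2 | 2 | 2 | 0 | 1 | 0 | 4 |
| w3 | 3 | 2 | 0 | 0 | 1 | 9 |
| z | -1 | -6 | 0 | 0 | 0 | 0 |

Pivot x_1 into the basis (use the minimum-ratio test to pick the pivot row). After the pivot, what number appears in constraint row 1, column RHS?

Ratio test on column x_1 — row 1: 29/3 = 29/3; row 2: 4/2 = 2; row 3: 9/3 = 3. Minimum is 2 at row 2 (w2 leaves); pivot element 2.
Divide row 2 by 2; eliminate column x_1 from the other rows.
Row 1 update in column RHS: 29 − 3·2 = 23.

23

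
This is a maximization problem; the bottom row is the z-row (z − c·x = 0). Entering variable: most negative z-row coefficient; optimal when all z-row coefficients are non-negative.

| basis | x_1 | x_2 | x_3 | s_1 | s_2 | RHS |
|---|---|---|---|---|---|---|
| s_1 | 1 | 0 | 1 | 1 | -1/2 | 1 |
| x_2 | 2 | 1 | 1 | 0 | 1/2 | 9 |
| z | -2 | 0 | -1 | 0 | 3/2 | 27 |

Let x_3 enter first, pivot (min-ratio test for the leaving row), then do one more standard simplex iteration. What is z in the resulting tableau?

29

Ratio test on column x_3 — row 1: 1/1 = 1; row 2: 9/1 = 9. Minimum is 1 at row 1 (s_1 leaves); pivot element 1.
Pivot on row 1; the z-row RHS becomes 27 − (-1)·1 = 28.
Next entering variable (most negative z-row entry -1): x_1.
Ratio test on column x_1 — row 1: 1/1 = 1; row 2: 8/1 = 8. Minimum is 1 at row 1 (x_3 leaves); pivot element 1.
After the second pivot the z-row RHS is 28 − (-1)·1 = 29.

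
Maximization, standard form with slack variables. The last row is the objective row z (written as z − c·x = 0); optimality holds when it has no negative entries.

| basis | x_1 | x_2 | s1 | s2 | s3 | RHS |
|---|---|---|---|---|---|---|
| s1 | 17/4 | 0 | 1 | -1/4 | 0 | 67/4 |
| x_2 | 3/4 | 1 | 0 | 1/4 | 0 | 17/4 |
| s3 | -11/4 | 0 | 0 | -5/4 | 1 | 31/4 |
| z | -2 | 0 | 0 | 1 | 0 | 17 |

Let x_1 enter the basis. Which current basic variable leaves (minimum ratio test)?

Column x_1 entries and ratios — s1: (67/4)/(17/4) = 67/17; x_2: (17/4)/(3/4) = 17/3; s3: -11/4 ≤ 0, skip.
Smallest ratio is 67/17 in the row of s1, so s1 leaves.

s1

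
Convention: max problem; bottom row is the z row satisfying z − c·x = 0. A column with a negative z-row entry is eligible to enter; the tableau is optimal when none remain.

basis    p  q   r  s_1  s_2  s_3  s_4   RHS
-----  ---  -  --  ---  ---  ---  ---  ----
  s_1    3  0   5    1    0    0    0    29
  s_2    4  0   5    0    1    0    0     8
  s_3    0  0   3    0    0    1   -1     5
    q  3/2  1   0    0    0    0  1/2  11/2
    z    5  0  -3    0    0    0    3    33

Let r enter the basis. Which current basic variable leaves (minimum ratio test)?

s_2

Column r entries and ratios — s_1: 29/5 = 29/5; s_2: 8/5 = 8/5; s_3: 5/3 = 5/3; q: 0 ≤ 0, skip.
Smallest ratio is 8/5 in the row of s_2, so s_2 leaves.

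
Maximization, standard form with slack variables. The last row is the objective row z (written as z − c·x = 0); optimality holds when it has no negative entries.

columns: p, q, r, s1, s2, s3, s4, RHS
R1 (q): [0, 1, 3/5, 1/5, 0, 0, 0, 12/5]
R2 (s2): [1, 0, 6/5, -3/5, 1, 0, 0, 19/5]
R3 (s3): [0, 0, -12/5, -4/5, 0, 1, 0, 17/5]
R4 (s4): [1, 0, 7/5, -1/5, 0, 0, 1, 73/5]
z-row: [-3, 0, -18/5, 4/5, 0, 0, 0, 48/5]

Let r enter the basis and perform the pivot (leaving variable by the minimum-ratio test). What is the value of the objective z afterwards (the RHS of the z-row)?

Ratio test on column r — row 1: (12/5)/(3/5) = 4; row 2: (19/5)/(6/5) = 19/6; row 3: entry -12/5 ≤ 0; row 4: (73/5)/(7/5) = 73/7. Minimum is 19/6 at row 2 (s2 leaves); pivot element 6/5.
Pivot on row 2; the z-row RHS becomes 48/5 − (-18/5)·(19/6) = 21.

21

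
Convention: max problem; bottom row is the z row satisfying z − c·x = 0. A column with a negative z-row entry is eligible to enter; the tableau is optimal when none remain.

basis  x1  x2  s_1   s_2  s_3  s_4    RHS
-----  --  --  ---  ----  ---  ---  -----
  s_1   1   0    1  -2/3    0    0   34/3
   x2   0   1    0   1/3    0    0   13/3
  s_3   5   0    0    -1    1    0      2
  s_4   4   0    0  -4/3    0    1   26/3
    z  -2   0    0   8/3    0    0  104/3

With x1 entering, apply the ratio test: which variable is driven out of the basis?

s_3

Column x1 entries and ratios — s_1: (34/3)/1 = 34/3; x2: 0 ≤ 0, skip; s_3: 2/5 = 2/5; s_4: (26/3)/4 = 13/6.
Smallest ratio is 2/5 in the row of s_3, so s_3 leaves.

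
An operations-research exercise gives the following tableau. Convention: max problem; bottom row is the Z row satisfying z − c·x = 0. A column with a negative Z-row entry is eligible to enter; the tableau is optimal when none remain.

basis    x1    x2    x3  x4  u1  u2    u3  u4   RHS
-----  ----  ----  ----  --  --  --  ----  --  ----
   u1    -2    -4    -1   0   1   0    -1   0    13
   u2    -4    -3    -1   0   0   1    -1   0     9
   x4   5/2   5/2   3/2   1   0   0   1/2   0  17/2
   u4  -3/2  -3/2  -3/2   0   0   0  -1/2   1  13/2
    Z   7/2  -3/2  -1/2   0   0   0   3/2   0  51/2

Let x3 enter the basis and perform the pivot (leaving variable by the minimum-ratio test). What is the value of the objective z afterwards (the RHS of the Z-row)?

Ratio test on column x3 — row 1: entry -1 ≤ 0; row 2: entry -1 ≤ 0; row 3: (17/2)/(3/2) = 17/3; row 4: entry -3/2 ≤ 0. Minimum is 17/3 at row 3 (x4 leaves); pivot element 3/2.
Pivot on row 3; the Z-row RHS becomes 51/2 − (-1/2)·(17/3) = 85/3.

85/3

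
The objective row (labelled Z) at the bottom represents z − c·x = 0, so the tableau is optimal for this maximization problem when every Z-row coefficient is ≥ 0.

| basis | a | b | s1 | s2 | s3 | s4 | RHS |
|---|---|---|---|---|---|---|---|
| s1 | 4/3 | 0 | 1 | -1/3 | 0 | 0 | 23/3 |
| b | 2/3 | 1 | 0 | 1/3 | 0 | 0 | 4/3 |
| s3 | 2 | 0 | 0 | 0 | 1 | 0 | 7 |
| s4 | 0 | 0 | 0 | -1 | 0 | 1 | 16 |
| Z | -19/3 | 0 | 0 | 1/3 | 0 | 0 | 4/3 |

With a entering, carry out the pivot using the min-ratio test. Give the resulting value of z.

Ratio test on column a — row 1: (23/3)/(4/3) = 23/4; row 2: (4/3)/(2/3) = 2; row 3: 7/2 = 7/2; row 4: entry 0 ≤ 0. Minimum is 2 at row 2 (b leaves); pivot element 2/3.
Pivot on row 2; the Z-row RHS becomes 4/3 − (-19/3)·2 = 14.

14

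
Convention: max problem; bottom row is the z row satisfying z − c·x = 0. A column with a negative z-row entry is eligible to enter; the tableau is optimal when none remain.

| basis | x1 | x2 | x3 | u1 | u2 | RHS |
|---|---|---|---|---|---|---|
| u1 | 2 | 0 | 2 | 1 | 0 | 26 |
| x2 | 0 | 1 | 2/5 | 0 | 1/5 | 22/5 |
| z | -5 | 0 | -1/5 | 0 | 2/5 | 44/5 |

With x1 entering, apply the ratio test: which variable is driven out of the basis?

Column x1 entries and ratios — u1: 26/2 = 13; x2: 0 ≤ 0, skip.
Smallest ratio is 13 in the row of u1, so u1 leaves.

u1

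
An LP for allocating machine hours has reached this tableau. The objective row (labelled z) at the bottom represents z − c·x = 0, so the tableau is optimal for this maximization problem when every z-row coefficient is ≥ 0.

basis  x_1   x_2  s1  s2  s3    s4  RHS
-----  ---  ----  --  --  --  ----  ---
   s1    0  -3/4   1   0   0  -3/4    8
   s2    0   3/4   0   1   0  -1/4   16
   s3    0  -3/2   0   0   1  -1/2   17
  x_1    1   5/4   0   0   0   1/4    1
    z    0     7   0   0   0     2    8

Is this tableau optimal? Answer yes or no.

Every z-row coefficient is ≥ 0, so the tableau is optimal.

yes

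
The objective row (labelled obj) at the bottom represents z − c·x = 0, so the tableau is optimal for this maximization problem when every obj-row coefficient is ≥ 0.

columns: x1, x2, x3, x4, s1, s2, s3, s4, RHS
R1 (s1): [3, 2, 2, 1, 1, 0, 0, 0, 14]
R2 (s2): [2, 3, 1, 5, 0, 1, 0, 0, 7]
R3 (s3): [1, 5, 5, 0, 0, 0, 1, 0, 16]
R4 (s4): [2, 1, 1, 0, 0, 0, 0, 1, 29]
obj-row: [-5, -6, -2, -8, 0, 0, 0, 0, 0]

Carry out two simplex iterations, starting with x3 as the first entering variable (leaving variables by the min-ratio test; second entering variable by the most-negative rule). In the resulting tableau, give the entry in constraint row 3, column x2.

1

Ratio test on column x3 — row 1: 14/2 = 7; row 2: 7/1 = 7; row 3: 16/5 = 16/5; row 4: 29/1 = 29. Minimum is 16/5 at row 3 (s3 leaves); pivot element 5.
Divide row 3 by 5; eliminate column x3 from the other rows.
Second iteration: most negative obj-row entry is -8 in column x4, so x4 enters.
Ratio test on column x4 — row 1: (38/5)/1 = 38/5; row 2: (19/5)/5 = 19/25; row 3: entry 0 ≤ 0; row 4: entry 0 ≤ 0. Minimum is 19/25 at row 2 (s2 leaves); pivot element 5.
Divide row 2 by 5; eliminate column x4 from the other rows.
After both pivots, the entry at constraint row 3, column x2 is 1.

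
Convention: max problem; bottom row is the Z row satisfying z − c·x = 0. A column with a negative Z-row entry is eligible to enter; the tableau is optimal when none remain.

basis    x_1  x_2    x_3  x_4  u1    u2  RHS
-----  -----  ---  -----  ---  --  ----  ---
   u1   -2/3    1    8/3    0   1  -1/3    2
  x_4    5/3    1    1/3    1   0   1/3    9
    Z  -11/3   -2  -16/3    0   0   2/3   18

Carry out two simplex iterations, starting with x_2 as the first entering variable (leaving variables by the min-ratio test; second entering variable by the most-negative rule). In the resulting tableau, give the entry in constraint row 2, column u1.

Ratio test on column x_2 — row 1: 2/1 = 2; row 2: 9/1 = 9. Minimum is 2 at row 1 (u1 leaves); pivot element 1.
Divide row 1 by 1; eliminate column x_2 from the other rows.
Second iteration: most negative Z-row entry is -5 in column x_1, so x_1 enters.
Ratio test on column x_1 — row 1: entry -2/3 ≤ 0; row 2: 7/(7/3) = 3. Minimum is 3 at row 2 (x_4 leaves); pivot element 7/3.
Divide row 2 by 7/3; eliminate column x_1 from the other rows.
After both pivots, the entry at constraint row 2, column u1 is -3/7.

-3/7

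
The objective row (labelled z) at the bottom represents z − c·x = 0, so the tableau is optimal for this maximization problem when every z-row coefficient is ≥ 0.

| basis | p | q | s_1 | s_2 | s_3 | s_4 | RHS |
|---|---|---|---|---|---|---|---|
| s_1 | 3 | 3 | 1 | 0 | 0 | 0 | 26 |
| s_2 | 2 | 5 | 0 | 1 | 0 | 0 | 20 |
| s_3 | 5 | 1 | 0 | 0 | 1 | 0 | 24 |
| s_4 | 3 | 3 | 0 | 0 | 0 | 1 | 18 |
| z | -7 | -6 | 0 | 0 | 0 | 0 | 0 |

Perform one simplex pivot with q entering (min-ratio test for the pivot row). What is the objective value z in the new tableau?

Ratio test on column q — row 1: 26/3 = 26/3; row 2: 20/5 = 4; row 3: 24/1 = 24; row 4: 18/3 = 6. Minimum is 4 at row 2 (s_2 leaves); pivot element 5.
Pivot on row 2; the z-row RHS becomes 0 − (-6)·4 = 24.

24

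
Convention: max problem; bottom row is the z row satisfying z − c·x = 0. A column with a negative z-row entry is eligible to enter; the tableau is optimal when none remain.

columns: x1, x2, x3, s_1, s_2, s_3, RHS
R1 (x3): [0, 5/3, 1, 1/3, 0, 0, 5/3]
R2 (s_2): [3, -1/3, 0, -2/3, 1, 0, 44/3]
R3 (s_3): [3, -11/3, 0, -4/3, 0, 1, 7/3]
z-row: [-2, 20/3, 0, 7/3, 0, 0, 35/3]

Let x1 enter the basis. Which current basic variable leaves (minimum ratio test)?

s_3

Column x1 entries and ratios — x3: 0 ≤ 0, skip; s_2: (44/3)/3 = 44/9; s_3: (7/3)/3 = 7/9.
Smallest ratio is 7/9 in the row of s_3, so s_3 leaves.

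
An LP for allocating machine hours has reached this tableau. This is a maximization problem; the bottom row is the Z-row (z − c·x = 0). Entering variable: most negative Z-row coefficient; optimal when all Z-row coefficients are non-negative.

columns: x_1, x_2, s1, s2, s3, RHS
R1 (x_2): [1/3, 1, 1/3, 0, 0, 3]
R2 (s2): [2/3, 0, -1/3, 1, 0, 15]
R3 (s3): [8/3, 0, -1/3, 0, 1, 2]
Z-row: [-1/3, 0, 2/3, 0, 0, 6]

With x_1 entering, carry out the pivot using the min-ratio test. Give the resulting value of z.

Ratio test on column x_1 — row 1: 3/(1/3) = 9; row 2: 15/(2/3) = 45/2; row 3: 2/(8/3) = 3/4. Minimum is 3/4 at row 3 (s3 leaves); pivot element 8/3.
Pivot on row 3; the Z-row RHS becomes 6 − (-1/3)·(3/4) = 25/4.

25/4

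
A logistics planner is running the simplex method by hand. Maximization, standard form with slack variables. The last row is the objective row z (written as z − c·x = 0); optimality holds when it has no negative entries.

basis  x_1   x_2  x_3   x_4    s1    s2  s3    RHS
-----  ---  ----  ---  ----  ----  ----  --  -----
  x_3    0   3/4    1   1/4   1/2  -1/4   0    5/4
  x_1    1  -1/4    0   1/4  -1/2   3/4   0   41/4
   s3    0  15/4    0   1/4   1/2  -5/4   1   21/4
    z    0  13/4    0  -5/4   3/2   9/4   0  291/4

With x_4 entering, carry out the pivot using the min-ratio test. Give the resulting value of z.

79

Ratio test on column x_4 — row 1: (5/4)/(1/4) = 5; row 2: (41/4)/(1/4) = 41; row 3: (21/4)/(1/4) = 21. Minimum is 5 at row 1 (x_3 leaves); pivot element 1/4.
Pivot on row 1; the z-row RHS becomes 291/4 − (-5/4)·5 = 79.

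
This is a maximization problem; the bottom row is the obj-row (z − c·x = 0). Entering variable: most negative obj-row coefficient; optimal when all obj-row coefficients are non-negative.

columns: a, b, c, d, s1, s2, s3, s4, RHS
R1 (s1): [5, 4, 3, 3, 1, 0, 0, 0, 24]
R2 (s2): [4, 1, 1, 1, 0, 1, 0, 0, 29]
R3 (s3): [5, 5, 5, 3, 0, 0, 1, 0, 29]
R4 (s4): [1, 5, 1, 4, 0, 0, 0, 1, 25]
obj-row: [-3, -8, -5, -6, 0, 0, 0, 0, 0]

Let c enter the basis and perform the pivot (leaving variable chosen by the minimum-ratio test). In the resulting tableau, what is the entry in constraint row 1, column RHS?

Ratio test on column c — row 1: 24/3 = 8; row 2: 29/1 = 29; row 3: 29/5 = 29/5; row 4: 25/1 = 25. Minimum is 29/5 at row 3 (s3 leaves); pivot element 5.
Divide row 3 by 5; eliminate column c from the other rows.
Row 1 update in column RHS: 24 − 3·(29/5) = 33/5.

33/5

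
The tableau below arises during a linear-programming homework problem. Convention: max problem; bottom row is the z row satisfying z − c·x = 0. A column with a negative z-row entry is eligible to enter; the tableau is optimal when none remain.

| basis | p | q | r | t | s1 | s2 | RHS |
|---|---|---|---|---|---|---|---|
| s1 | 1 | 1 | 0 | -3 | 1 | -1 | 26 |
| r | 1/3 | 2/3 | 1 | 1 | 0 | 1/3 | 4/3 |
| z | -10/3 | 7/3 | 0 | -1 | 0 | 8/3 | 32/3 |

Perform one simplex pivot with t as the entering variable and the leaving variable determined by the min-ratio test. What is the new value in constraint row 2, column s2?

1/3

Ratio test on column t — row 1: entry -3 ≤ 0; row 2: (4/3)/1 = 4/3. Minimum is 4/3 at row 2 (r leaves); pivot element 1.
Divide row 2 by 1; eliminate column t from the other rows.
In the new row 2, the s2 entry is the old entry divided by the pivot: (1/3)/1 = 1/3.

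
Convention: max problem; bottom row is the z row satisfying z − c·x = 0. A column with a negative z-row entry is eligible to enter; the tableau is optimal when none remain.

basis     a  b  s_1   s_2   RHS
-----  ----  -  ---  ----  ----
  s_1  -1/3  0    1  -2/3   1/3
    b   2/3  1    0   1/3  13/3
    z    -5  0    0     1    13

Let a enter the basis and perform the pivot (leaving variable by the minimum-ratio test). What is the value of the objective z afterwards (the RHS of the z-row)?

91/2

Ratio test on column a — row 1: entry -1/3 ≤ 0; row 2: (13/3)/(2/3) = 13/2. Minimum is 13/2 at row 2 (b leaves); pivot element 2/3.
Pivot on row 2; the z-row RHS becomes 13 − (-5)·(13/2) = 91/2.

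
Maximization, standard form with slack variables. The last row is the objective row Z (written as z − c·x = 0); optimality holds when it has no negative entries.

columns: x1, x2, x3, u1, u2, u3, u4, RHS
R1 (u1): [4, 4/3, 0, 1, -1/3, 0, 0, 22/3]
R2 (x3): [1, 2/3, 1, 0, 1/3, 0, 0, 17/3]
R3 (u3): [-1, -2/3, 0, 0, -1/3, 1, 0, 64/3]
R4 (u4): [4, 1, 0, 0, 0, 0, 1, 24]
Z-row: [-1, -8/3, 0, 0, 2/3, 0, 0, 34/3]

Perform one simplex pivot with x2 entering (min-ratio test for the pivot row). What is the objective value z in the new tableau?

26

Ratio test on column x2 — row 1: (22/3)/(4/3) = 11/2; row 2: (17/3)/(2/3) = 17/2; row 3: entry -2/3 ≤ 0; row 4: 24/1 = 24. Minimum is 11/2 at row 1 (u1 leaves); pivot element 4/3.
Pivot on row 1; the Z-row RHS becomes 34/3 − (-8/3)·(11/2) = 26.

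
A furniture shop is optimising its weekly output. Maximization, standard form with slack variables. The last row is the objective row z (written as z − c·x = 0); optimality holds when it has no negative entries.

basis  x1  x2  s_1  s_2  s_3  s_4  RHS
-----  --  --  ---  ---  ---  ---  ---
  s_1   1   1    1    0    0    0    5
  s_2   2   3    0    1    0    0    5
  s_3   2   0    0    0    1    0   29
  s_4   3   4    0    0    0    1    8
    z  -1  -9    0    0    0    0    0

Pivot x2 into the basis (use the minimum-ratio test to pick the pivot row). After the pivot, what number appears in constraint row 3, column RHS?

Ratio test on column x2 — row 1: 5/1 = 5; row 2: 5/3 = 5/3; row 3: entry 0 ≤ 0; row 4: 8/4 = 2. Minimum is 5/3 at row 2 (s_2 leaves); pivot element 3.
Divide row 2 by 3; eliminate column x2 from the other rows.
Row 3 update in column RHS: 29 − 0·(5/3) = 29.

29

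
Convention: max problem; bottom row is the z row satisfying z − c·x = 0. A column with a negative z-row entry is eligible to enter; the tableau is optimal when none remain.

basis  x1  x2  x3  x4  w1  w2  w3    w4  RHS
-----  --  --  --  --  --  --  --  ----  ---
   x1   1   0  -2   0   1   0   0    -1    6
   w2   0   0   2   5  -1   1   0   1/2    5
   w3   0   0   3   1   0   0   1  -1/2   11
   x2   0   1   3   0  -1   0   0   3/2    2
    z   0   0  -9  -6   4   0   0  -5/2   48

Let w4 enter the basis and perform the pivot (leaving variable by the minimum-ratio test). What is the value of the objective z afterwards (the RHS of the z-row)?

154/3

Ratio test on column w4 — row 1: entry -1 ≤ 0; row 2: 5/(1/2) = 10; row 3: entry -1/2 ≤ 0; row 4: 2/(3/2) = 4/3. Minimum is 4/3 at row 4 (x2 leaves); pivot element 3/2.
Pivot on row 4; the z-row RHS becomes 48 − (-5/2)·(4/3) = 154/3.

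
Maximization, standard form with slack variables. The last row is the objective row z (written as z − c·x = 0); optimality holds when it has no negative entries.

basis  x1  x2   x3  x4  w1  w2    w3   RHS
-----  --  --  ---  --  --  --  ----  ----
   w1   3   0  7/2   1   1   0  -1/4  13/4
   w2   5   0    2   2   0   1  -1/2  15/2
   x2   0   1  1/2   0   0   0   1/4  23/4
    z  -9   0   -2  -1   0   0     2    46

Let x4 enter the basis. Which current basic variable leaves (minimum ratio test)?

Column x4 entries and ratios — w1: (13/4)/1 = 13/4; w2: (15/2)/2 = 15/4; x2: 0 ≤ 0, skip.
Smallest ratio is 13/4 in the row of w1, so w1 leaves.

w1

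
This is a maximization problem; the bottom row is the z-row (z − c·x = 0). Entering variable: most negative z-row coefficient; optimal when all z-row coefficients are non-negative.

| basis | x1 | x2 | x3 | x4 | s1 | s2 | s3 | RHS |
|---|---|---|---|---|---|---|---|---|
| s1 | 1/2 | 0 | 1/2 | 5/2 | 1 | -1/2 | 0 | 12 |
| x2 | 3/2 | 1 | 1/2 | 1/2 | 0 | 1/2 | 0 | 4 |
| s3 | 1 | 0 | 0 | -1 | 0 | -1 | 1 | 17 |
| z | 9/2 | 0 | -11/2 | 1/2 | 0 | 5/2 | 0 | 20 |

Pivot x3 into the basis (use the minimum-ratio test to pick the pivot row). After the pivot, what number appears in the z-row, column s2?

8

Ratio test on column x3 — row 1: 12/(1/2) = 24; row 2: 4/(1/2) = 8; row 3: entry 0 ≤ 0. Minimum is 8 at row 2 (x2 leaves); pivot element 1/2.
Divide row 2 by 1/2; eliminate column x3 from the other rows.
z-row update in column s2: 5/2 − (-11/2)·1 = 8.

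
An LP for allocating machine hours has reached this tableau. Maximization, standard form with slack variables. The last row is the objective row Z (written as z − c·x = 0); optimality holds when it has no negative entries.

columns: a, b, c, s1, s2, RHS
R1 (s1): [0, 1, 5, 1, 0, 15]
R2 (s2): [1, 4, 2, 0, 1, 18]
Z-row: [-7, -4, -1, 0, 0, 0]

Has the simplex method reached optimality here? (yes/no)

The Z-row has a negative entry -7 in column a, so it is not optimal.

no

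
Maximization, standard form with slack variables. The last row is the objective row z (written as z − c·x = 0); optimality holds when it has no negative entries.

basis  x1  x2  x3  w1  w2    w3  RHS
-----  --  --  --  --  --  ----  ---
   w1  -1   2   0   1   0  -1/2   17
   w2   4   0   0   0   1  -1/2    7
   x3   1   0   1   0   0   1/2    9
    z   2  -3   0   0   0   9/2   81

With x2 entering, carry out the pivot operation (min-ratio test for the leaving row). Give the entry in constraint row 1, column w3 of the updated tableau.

Ratio test on column x2 — row 1: 17/2 = 17/2; row 2: entry 0 ≤ 0; row 3: entry 0 ≤ 0. Minimum is 17/2 at row 1 (w1 leaves); pivot element 2.
Divide row 1 by 2; eliminate column x2 from the other rows.
In the new row 1, the w3 entry is the old entry divided by the pivot: (-1/2)/2 = -1/4.

-1/4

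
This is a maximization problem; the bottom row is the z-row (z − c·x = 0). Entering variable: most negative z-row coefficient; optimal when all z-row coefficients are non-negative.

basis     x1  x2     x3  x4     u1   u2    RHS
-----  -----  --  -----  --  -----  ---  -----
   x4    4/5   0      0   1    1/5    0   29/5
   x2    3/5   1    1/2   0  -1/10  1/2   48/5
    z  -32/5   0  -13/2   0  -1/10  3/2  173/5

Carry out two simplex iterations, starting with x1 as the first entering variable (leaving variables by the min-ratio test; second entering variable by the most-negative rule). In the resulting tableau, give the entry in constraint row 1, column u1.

1/4

Ratio test on column x1 — row 1: (29/5)/(4/5) = 29/4; row 2: (48/5)/(3/5) = 16. Minimum is 29/4 at row 1 (x4 leaves); pivot element 4/5.
Divide row 1 by 4/5; eliminate column x1 from the other rows.
Second iteration: most negative z-row entry is -13/2 in column x3, so x3 enters.
Ratio test on column x3 — row 1: entry 0 ≤ 0; row 2: (21/4)/(1/2) = 21/2. Minimum is 21/2 at row 2 (x2 leaves); pivot element 1/2.
Divide row 2 by 1/2; eliminate column x3 from the other rows.
After both pivots, the entry at constraint row 1, column u1 is 1/4.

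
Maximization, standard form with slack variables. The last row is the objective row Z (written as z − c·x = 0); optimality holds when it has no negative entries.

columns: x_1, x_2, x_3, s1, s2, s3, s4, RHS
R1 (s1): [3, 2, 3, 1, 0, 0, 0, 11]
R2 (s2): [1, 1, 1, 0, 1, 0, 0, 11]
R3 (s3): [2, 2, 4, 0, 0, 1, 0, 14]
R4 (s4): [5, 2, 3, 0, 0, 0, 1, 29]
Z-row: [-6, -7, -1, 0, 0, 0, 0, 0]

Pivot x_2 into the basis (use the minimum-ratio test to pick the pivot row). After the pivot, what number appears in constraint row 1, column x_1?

3/2

Ratio test on column x_2 — row 1: 11/2 = 11/2; row 2: 11/1 = 11; row 3: 14/2 = 7; row 4: 29/2 = 29/2. Minimum is 11/2 at row 1 (s1 leaves); pivot element 2.
Divide row 1 by 2; eliminate column x_2 from the other rows.
In the new row 1, the x_1 entry is the old entry divided by the pivot: 3/2 = 3/2.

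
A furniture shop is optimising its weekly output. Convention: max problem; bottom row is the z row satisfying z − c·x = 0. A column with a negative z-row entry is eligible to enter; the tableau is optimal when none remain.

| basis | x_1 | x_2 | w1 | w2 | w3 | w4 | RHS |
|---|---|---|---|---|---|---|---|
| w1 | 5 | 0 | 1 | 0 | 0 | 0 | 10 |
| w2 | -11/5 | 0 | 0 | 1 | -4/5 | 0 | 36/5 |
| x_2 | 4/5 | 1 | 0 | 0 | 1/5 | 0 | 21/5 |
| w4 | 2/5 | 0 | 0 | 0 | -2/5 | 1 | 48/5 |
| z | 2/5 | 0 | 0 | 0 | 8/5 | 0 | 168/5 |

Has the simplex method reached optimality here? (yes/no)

yes

Every z-row coefficient is ≥ 0, so the tableau is optimal.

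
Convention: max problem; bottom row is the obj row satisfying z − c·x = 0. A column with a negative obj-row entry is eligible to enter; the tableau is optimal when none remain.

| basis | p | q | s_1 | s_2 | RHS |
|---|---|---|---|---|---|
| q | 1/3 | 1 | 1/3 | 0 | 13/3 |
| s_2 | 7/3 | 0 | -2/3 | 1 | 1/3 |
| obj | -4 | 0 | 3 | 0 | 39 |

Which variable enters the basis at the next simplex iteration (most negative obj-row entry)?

Negative obj-row entries: p: -4.
The most negative is -4 in column p, so p enters.

p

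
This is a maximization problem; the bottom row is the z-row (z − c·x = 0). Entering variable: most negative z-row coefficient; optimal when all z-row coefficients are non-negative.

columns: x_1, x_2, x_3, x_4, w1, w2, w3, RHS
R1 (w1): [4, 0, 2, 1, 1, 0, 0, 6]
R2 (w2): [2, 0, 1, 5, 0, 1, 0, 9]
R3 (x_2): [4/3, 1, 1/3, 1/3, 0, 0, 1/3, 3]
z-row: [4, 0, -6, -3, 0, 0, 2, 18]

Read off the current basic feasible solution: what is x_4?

0

x_4 is not in the basis, so in the current basic feasible solution x_4 = 0.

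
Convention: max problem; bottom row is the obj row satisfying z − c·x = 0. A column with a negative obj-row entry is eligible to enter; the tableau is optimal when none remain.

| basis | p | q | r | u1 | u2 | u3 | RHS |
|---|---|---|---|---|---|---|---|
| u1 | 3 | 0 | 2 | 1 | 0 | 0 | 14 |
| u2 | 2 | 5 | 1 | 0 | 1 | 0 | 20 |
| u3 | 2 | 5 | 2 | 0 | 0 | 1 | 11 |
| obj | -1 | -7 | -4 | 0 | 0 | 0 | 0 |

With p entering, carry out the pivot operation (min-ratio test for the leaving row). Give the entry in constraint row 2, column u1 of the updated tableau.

Ratio test on column p — row 1: 14/3 = 14/3; row 2: 20/2 = 10; row 3: 11/2 = 11/2. Minimum is 14/3 at row 1 (u1 leaves); pivot element 3.
Divide row 1 by 3; eliminate column p from the other rows.
Row 2 update in column u1: 0 − 2·(1/3) = -2/3.

-2/3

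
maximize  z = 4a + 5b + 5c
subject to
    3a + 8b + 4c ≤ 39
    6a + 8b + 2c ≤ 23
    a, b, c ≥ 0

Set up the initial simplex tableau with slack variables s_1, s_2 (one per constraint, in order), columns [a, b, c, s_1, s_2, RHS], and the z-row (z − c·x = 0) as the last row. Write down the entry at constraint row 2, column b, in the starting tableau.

Constraint 2 has coefficient 8 on b.

8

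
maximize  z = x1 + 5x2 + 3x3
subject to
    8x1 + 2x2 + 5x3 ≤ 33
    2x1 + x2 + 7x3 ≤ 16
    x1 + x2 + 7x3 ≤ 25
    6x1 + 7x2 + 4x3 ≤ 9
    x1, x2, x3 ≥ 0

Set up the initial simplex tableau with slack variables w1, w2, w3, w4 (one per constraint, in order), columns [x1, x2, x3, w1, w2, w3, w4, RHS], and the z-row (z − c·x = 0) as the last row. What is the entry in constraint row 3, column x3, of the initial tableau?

7

Constraint 3 has coefficient 7 on x3.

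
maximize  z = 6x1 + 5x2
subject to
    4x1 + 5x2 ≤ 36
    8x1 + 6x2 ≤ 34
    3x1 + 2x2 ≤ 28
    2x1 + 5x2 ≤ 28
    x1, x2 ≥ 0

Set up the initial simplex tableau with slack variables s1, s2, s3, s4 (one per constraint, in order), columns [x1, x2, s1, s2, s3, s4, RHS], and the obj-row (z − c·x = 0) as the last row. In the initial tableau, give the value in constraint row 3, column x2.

Constraint 3 has coefficient 2 on x2.

2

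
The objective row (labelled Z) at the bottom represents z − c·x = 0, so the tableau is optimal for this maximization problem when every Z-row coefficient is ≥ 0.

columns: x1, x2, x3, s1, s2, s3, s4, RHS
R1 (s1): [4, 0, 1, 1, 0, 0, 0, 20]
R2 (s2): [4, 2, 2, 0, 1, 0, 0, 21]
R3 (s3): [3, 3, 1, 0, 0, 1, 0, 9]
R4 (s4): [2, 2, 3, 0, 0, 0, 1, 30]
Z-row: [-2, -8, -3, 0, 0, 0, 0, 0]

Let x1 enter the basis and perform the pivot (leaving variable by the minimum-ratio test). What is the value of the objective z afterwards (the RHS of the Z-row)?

Ratio test on column x1 — row 1: 20/4 = 5; row 2: 21/4 = 21/4; row 3: 9/3 = 3; row 4: 30/2 = 15. Minimum is 3 at row 3 (s3 leaves); pivot element 3.
Pivot on row 3; the Z-row RHS becomes 0 − (-2)·3 = 6.

6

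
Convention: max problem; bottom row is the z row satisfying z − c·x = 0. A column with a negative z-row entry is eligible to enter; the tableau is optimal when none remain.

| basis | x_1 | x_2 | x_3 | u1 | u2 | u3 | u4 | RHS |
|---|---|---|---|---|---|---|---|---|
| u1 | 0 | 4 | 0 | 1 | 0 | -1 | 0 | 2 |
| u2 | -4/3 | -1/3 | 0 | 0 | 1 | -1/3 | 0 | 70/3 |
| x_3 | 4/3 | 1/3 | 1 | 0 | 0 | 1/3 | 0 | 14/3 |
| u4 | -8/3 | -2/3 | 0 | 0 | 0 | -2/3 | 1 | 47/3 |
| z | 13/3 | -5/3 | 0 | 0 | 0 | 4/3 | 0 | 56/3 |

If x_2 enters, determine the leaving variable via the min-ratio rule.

Column x_2 entries and ratios — u1: 2/4 = 1/2; u2: -1/3 ≤ 0, skip; x_3: (14/3)/(1/3) = 14; u4: -2/3 ≤ 0, skip.
Smallest ratio is 1/2 in the row of u1, so u1 leaves.

u1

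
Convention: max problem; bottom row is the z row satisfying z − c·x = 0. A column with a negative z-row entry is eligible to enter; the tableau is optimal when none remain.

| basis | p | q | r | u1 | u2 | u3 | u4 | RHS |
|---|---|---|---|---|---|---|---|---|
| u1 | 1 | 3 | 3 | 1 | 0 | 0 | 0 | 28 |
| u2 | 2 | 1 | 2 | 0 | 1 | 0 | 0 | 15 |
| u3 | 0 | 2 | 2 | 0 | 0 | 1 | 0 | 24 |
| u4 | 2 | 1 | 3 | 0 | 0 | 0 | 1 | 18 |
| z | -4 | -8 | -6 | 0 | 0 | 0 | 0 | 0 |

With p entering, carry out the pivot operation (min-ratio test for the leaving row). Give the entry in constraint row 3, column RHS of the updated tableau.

Ratio test on column p — row 1: 28/1 = 28; row 2: 15/2 = 15/2; row 3: entry 0 ≤ 0; row 4: 18/2 = 9. Minimum is 15/2 at row 2 (u2 leaves); pivot element 2.
Divide row 2 by 2; eliminate column p from the other rows.
Row 3 update in column RHS: 24 − 0·(15/2) = 24.

24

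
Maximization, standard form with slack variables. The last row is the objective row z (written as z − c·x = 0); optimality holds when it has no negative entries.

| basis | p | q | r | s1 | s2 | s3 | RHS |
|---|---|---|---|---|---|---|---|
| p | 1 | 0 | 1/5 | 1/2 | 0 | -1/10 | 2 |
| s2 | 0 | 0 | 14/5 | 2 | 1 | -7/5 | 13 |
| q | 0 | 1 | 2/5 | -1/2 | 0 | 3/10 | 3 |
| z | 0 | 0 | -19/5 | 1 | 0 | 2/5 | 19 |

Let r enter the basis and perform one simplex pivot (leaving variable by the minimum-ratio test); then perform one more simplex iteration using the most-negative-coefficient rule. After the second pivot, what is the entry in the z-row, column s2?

13/14

Ratio test on column r — row 1: 2/(1/5) = 10; row 2: 13/(14/5) = 65/14; row 3: 3/(2/5) = 15/2. Minimum is 65/14 at row 2 (s2 leaves); pivot element 14/5.
Divide row 2 by 14/5; eliminate column r from the other rows.
Second iteration: most negative z-row entry is -3/2 in column s3, so s3 enters.
Ratio test on column s3 — row 1: entry 0 ≤ 0; row 2: entry -1/2 ≤ 0; row 3: (8/7)/(1/2) = 16/7. Minimum is 16/7 at row 3 (q leaves); pivot element 1/2.
Divide row 3 by 1/2; eliminate column s3 from the other rows.
After both pivots, the entry at the z-row, column s2 is 13/14.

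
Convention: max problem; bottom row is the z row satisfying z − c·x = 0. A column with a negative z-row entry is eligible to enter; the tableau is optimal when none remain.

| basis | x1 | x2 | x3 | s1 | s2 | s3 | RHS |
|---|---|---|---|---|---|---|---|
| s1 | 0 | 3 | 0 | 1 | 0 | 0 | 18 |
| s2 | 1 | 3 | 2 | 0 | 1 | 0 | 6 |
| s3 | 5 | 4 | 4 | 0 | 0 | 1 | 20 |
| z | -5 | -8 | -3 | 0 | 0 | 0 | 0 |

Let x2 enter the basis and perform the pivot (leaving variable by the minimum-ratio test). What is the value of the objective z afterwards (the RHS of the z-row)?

Ratio test on column x2 — row 1: 18/3 = 6; row 2: 6/3 = 2; row 3: 20/4 = 5. Minimum is 2 at row 2 (s2 leaves); pivot element 3.
Pivot on row 2; the z-row RHS becomes 0 − (-8)·2 = 16.

16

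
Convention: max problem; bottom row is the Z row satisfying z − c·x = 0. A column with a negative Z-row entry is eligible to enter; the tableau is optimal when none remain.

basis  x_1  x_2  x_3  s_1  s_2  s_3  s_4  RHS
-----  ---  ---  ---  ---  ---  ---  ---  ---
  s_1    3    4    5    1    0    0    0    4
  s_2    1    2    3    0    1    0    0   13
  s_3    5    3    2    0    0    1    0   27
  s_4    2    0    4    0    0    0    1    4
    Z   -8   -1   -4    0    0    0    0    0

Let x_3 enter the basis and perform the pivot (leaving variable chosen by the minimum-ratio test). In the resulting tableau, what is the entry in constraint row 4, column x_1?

Ratio test on column x_3 — row 1: 4/5 = 4/5; row 2: 13/3 = 13/3; row 3: 27/2 = 27/2; row 4: 4/4 = 1. Minimum is 4/5 at row 1 (s_1 leaves); pivot element 5.
Divide row 1 by 5; eliminate column x_3 from the other rows.
Row 4 update in column x_1: 2 − 4·(3/5) = -2/5.

-2/5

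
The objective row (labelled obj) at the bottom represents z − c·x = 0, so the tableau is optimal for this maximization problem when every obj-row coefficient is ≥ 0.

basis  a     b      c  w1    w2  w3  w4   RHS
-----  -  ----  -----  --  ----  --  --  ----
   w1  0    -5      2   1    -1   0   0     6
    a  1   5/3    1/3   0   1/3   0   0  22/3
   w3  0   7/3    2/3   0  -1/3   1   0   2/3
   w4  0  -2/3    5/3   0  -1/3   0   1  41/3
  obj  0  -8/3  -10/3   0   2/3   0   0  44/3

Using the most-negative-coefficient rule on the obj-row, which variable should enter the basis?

Negative obj-row entries: b: -8/3, c: -10/3.
The most negative is -10/3 in column c, so c enters.

c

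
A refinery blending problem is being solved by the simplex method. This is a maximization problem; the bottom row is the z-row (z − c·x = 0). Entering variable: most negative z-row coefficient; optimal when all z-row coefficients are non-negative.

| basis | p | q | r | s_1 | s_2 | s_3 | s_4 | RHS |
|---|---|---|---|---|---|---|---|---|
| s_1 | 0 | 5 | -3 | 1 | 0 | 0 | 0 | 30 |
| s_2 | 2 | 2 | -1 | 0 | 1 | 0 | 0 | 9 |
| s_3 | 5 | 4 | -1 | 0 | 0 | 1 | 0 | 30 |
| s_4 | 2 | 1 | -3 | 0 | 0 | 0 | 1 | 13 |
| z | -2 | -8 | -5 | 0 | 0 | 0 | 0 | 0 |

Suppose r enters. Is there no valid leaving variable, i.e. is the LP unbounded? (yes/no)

Every constraint-row entry in column r is ≤ 0, so increasing r is unbounded.

yes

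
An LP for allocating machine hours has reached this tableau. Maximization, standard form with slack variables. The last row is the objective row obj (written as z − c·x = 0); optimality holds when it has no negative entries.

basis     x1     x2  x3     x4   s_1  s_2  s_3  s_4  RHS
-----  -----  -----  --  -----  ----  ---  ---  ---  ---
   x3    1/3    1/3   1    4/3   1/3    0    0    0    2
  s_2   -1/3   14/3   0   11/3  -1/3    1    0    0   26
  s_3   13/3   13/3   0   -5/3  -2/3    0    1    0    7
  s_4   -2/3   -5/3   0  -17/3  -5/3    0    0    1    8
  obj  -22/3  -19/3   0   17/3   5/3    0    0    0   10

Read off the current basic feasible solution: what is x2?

x2 is not in the basis, so in the current basic feasible solution x2 = 0.

0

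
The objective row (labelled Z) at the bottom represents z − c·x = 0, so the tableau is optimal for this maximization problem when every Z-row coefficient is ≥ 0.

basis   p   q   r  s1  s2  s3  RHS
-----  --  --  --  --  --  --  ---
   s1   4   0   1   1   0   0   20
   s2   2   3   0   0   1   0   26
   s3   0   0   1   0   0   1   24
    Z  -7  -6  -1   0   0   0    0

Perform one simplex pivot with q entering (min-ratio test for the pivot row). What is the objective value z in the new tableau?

Ratio test on column q — row 1: entry 0 ≤ 0; row 2: 26/3 = 26/3; row 3: entry 0 ≤ 0. Minimum is 26/3 at row 2 (s2 leaves); pivot element 3.
Pivot on row 2; the Z-row RHS becomes 0 − (-6)·(26/3) = 52.

52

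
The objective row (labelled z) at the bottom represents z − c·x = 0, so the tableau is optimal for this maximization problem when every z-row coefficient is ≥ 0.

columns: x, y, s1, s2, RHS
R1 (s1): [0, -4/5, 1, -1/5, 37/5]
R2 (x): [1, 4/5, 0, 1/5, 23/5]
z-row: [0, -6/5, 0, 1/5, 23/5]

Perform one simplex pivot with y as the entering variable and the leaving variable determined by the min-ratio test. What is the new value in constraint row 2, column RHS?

23/4

Ratio test on column y — row 1: entry -4/5 ≤ 0; row 2: (23/5)/(4/5) = 23/4. Minimum is 23/4 at row 2 (x leaves); pivot element 4/5.
Divide row 2 by 4/5; eliminate column y from the other rows.
In the new row 2, the RHS entry is the old entry divided by the pivot: (23/5)/(4/5) = 23/4.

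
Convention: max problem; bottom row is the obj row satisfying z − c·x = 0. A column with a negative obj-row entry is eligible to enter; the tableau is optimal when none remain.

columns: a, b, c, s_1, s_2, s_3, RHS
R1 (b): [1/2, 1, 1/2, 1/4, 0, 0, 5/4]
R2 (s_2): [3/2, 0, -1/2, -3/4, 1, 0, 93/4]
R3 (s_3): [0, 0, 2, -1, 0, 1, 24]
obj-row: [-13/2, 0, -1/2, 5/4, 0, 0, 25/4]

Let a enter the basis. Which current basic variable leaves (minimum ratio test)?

b

Column a entries and ratios — b: (5/4)/(1/2) = 5/2; s_2: (93/4)/(3/2) = 31/2; s_3: 0 ≤ 0, skip.
Smallest ratio is 5/2 in the row of b, so b leaves.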